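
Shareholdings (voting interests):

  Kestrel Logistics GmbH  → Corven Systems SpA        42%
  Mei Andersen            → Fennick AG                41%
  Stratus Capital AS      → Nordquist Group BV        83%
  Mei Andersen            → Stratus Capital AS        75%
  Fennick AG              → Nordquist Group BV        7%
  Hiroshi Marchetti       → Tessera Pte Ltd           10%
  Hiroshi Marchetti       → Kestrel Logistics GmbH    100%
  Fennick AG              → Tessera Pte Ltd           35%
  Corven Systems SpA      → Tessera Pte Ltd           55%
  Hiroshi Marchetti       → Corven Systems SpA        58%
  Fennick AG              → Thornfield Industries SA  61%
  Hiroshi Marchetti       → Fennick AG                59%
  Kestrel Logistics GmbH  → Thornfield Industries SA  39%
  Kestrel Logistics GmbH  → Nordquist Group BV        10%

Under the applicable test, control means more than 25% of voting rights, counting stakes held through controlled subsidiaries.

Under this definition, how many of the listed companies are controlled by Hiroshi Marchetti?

Hiroshi holds 59% of Fennick, so Hiroshi controls Fennick.
Hiroshi holds 100% of Kestrel, so Hiroshi controls Kestrel.
Kestrel and Hiroshi together hold 42% + 58% = 100% of Corven, so Hiroshi controls Corven.
Fennick and Corven and Hiroshi together hold 35% + 55% + 10% = 100% of Tessera, so Hiroshi controls Tessera.
Fennick and Kestrel together hold 61% + 39% = 100% of Thornfield, so Hiroshi controls Thornfield.
No other company's threshold is met.
Hiroshi controls 5 companies.

5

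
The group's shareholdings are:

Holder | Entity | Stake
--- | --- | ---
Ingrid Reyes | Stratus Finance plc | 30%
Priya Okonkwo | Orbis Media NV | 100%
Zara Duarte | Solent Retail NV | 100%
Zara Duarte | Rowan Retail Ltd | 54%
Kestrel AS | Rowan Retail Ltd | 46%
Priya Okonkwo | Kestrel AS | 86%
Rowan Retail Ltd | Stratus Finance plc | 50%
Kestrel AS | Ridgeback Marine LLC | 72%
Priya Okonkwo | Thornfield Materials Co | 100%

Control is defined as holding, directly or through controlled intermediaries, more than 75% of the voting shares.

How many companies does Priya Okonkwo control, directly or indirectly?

Priya holds 86% of Kestrel, so Priya controls Kestrel.
Priya holds 100% of Thornfield, so Priya controls Thornfield.
Priya holds 100% of Orbis, so Priya controls Orbis.
No other company's threshold is met.
Priya controls 3 companies.

3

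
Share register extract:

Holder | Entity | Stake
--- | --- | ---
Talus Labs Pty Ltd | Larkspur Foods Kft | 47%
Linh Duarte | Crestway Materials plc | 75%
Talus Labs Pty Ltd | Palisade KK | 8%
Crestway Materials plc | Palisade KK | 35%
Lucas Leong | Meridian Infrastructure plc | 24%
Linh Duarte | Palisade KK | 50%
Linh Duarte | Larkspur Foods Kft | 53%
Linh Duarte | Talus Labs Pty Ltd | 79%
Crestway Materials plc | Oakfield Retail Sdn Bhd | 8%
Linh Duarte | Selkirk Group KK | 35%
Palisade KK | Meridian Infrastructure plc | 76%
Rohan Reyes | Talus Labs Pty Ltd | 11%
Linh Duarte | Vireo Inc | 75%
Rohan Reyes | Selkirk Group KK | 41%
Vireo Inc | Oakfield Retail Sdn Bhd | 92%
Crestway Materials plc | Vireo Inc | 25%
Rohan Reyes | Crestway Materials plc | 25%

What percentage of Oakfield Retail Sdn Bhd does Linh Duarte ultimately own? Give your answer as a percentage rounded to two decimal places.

92.25%

Linh reaches Oakfield along 3 paths.
Via Crestway: 75% × 8% = 6%.
Via Vireo: 75% × 92% = 69%.
Via Crestway → Vireo: 75% × 25% × 92% = 17.25%.
Total: 6% + 69% + 17.25% = 92.25%.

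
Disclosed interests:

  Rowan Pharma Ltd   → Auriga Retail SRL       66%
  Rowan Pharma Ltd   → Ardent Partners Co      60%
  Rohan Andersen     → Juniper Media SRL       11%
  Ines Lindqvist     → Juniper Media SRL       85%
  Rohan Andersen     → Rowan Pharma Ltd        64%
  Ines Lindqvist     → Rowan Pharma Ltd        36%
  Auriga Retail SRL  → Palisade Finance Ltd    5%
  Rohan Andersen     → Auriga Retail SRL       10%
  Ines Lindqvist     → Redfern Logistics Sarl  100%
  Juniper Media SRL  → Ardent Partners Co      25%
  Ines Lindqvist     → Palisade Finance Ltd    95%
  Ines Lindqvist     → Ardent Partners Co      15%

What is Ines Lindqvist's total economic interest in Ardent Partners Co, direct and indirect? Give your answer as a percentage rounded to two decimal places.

57.85%

Ines reaches Ardent along 3 paths.
Via Juniper: 85% × 25% = 21.25%.
Via Rowan: 36% × 60% = 21.6%.
Direct stake: 15% = 15%.
Total: 21.25% + 21.6% + 15% = 57.85%.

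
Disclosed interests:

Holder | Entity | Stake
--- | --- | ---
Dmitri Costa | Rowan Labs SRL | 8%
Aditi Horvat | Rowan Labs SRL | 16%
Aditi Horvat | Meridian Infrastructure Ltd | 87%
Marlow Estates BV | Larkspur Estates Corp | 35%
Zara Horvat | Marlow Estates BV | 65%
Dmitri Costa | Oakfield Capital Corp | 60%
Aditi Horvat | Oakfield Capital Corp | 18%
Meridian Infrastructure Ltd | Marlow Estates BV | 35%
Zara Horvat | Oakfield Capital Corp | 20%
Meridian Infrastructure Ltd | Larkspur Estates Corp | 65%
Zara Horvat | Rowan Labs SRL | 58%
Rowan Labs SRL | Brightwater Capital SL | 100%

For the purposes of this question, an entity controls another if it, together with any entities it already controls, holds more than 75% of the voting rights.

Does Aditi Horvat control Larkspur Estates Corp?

No

Aditi holds 87% of Meridian, so Aditi controls Meridian.
In Larkspur, Aditi's side holds only 65%, not > 75%.
So Aditi does not control Larkspur.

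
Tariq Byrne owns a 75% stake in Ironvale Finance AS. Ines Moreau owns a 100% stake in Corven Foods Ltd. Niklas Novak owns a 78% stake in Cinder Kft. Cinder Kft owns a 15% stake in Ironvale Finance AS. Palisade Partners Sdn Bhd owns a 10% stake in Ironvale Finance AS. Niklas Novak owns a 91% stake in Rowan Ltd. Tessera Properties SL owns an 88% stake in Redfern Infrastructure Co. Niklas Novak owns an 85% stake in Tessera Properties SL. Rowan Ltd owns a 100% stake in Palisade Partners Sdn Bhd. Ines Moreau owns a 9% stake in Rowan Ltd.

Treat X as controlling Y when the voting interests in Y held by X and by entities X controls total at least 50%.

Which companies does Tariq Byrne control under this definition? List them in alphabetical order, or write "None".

Ironvale Finance AS

Tariq holds 75% of Ironvale, so Tariq controls Ironvale.
No other company's threshold is met.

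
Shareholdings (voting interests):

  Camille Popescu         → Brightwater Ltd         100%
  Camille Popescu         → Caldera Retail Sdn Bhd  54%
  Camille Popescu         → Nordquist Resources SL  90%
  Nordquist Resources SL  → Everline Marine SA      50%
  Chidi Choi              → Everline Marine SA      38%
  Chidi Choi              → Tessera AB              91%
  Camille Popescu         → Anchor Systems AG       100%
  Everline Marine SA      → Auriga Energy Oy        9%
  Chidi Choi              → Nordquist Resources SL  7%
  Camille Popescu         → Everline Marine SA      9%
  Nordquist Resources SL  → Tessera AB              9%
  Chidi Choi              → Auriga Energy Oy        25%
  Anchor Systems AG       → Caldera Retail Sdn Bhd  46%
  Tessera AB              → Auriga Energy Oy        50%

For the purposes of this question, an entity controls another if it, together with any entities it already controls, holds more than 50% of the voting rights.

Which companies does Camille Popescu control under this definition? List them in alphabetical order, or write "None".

Anchor Systems AG, Brightwater Ltd, Caldera Retail Sdn Bhd, Everline Marine SA, Nordquist Resources SL

Camille holds 90% of Nordquist, so Camille controls Nordquist.
Nordquist and Camille together hold 50% + 9% = 59% of Everline, so Camille controls Everline.
Camille holds 100% of Brightwater, so Camille controls Brightwater.
Camille holds 100% of Anchor, so Camille controls Anchor.
Anchor and Camille together hold 46% + 54% = 100% of Caldera, so Camille controls Caldera.
No other company's threshold is met.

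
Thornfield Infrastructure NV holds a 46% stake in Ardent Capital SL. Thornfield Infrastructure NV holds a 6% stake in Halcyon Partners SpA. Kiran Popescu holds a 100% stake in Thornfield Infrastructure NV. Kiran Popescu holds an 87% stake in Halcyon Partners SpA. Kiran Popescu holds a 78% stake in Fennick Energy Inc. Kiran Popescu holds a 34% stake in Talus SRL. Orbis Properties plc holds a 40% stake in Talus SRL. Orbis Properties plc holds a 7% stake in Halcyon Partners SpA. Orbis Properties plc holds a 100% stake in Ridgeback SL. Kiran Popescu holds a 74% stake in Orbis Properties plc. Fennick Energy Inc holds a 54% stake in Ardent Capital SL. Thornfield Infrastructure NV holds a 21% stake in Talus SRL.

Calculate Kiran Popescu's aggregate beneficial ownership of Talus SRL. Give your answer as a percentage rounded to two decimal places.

Kiran reaches Talus along 3 paths.
Direct stake: 34% = 34%.
Via Orbis: 74% × 40% = 29.6%.
Via Thornfield: 100% × 21% = 21%.
Total: 34% + 29.6% + 21% = 84.6%.
Rounded: 84.60%.

84.60%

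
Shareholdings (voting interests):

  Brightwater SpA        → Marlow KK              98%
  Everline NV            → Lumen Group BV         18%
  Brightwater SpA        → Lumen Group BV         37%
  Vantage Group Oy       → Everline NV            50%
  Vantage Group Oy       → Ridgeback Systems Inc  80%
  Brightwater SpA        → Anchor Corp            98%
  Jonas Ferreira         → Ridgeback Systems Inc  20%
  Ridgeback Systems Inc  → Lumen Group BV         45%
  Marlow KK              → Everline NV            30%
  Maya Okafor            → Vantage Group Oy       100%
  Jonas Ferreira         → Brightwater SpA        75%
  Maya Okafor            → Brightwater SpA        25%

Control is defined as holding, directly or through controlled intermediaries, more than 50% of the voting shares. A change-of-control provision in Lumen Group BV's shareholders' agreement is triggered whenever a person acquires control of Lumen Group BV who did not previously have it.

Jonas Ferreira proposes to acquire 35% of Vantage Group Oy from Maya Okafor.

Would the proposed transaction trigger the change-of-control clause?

No

The purchase adds only to Jonas's holdings (Maya's stake shrinks), so Jonas is the only person who could newly come to control Lumen.
Jonas holds 75% of Brightwater, so Jonas controls Brightwater.
Brightwater holds 98% of Marlow, so Jonas controls Marlow.
Brightwater holds 98% of Anchor, so Jonas controls Anchor.
In Lumen, Jonas's side holds only 37%, not > 50%.
So before the transaction, Jonas does not control Lumen.
After the purchase, Jonas holds 35% of Vantage directly, and Maya's stake falls to 65%.
Jonas's side now holds 35% of Vantage, not > 50%, so Jonas still does not control Vantage.
After the transaction, Jonas's side holds 37% of Lumen, not > 50%, so Jonas still does not control Lumen.
No new person acquires control, so the clause is not triggered.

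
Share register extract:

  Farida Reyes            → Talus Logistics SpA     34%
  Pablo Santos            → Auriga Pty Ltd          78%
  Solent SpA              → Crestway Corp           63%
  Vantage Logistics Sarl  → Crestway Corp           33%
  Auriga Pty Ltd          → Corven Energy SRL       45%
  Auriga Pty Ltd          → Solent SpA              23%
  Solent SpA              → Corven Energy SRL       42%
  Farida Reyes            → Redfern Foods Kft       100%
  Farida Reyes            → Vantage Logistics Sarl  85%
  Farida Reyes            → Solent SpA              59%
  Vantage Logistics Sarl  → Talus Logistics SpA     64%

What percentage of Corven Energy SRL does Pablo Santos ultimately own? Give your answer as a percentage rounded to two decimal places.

Pablo reaches Corven along 2 paths.
Via Auriga → Solent: 78% × 23% × 42% = 7.5348%.
Via Auriga: 78% × 45% = 35.1%.
Total: 7.5348% + 35.1% = 42.6348%.
Rounded: 42.63%.

42.63%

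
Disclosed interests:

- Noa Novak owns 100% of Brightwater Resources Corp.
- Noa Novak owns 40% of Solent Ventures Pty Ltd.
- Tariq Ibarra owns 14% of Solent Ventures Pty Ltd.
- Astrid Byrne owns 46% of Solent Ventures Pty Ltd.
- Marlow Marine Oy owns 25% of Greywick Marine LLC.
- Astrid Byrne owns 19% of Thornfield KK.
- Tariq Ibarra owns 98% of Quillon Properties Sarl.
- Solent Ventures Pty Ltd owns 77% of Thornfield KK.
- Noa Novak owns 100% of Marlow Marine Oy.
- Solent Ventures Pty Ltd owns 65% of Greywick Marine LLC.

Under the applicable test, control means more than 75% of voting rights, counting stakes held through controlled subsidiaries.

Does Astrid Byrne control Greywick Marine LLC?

Astrid's largest direct stake is 46% in Solent, which does not meet the threshold, so Astrid controls no company.
Neither Astrid nor any entity Astrid controls holds any voting interest in Greywick.
So Astrid does not control Greywick.

No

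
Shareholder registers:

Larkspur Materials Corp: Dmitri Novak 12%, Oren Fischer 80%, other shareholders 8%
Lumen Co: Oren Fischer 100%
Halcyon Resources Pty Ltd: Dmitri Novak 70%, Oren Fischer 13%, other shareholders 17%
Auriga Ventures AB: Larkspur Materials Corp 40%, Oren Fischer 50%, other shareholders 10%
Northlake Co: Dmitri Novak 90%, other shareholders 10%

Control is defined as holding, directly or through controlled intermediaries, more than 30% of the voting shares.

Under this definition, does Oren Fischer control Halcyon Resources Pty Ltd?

No

Oren holds 80% of Larkspur, so Oren controls Larkspur.
Oren holds 100% of Lumen, so Oren controls Lumen.
Larkspur and Oren together hold 40% + 50% = 90% of Auriga, so Oren controls Auriga.
In Halcyon, Oren's side holds only 13%, not > 30%.
So Oren does not control Halcyon.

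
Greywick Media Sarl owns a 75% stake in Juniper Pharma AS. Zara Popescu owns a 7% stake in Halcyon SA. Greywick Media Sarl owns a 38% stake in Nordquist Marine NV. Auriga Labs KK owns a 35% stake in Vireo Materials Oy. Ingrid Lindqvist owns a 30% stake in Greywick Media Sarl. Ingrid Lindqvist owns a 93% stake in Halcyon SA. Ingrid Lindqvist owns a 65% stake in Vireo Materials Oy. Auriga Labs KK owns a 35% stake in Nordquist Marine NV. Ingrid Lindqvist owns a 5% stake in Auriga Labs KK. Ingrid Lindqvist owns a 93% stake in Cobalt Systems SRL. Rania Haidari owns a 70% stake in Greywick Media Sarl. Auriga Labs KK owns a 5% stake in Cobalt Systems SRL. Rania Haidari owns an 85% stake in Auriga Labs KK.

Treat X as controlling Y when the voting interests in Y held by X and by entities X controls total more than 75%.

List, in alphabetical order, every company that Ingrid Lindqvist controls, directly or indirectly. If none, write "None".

Cobalt Systems SRL, Halcyon SA

Ingrid holds 93% of Halcyon, so Ingrid controls Halcyon.
Ingrid holds 93% of Cobalt, so Ingrid controls Cobalt.
No other company's threshold is met.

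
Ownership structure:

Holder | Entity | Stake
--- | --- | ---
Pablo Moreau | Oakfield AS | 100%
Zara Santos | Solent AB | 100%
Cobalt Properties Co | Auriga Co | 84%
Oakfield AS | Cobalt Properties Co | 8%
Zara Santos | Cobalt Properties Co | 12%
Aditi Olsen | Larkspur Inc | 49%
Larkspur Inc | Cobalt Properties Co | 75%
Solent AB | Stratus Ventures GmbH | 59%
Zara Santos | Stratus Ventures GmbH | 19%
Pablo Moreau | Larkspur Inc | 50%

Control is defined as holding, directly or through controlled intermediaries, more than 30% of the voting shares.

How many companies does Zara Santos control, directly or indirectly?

Zara holds 100% of Solent, so Zara controls Solent.
Solent and Zara together hold 59% + 19% = 78% of Stratus, so Zara controls Stratus.
No other company's threshold is met.
Zara controls 2 companies.

2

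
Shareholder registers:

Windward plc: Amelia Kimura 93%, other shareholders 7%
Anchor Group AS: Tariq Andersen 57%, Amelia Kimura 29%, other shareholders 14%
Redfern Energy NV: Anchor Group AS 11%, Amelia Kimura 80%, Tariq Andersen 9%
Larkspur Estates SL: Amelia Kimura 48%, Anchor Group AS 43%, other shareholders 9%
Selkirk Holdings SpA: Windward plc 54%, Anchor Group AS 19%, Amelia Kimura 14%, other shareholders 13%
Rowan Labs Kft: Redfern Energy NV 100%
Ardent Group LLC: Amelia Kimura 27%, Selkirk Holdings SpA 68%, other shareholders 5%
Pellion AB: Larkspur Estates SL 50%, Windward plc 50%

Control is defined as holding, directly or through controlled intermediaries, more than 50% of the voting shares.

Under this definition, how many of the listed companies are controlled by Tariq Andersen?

1

Tariq holds 57% of Anchor, so Tariq controls Anchor.
No other company's threshold is met.
Tariq controls 1 company.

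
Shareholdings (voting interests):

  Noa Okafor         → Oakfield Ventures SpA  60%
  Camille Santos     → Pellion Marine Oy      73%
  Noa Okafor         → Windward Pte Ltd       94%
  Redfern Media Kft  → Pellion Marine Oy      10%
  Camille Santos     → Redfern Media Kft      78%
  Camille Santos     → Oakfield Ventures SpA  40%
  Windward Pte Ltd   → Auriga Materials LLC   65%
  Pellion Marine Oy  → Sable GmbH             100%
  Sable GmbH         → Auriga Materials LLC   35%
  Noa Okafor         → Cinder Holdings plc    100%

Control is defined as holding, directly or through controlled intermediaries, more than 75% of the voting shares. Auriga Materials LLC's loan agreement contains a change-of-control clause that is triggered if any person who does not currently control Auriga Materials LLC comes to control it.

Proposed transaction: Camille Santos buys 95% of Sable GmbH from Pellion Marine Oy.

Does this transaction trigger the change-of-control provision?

No

The purchase adds only to Camille's holdings (Pellion's stake shrinks), so Camille is the only person who could newly come to control Auriga.
Camille holds 78% of Redfern, so Camille controls Redfern.
Camille and Redfern together hold 73% + 10% = 83% of Pellion, so Camille controls Pellion.
Pellion holds 100% of Sable, so Camille controls Sable.
In Auriga, Camille's side holds only 35%, not > 75%.
So before the transaction, Camille does not control Auriga.
After the purchase, Camille holds 95% of Sable directly, and Pellion's stake falls to 5%.
Pellion and Camille together hold 5% + 95% = 100% of Sable, so Camille controls Sable.
After the transaction, Camille's side holds 35% of Auriga, not > 75%, so Camille still does not control Auriga.
No new person acquires control, so the clause is not triggered.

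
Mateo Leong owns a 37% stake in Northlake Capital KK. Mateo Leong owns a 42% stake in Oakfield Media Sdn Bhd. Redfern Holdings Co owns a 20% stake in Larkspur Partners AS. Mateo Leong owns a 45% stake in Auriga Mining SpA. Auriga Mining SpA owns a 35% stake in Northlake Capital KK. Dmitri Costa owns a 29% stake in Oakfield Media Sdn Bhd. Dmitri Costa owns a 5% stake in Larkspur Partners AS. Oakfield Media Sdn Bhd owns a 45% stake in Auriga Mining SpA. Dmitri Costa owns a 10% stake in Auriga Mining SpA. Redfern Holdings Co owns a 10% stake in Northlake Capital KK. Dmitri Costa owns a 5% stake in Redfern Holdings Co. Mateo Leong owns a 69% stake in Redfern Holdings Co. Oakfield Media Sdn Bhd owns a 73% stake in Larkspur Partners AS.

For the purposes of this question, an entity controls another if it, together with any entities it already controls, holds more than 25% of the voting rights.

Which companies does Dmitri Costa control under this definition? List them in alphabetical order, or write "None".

Auriga Mining SpA, Larkspur Partners AS, Northlake Capital KK, Oakfield Media Sdn Bhd

Dmitri holds 29% of Oakfield, so Dmitri controls Oakfield.
Oakfield and Dmitri together hold 45% + 10% = 55% of Auriga, so Dmitri controls Auriga.
Auriga holds 35% of Northlake, so Dmitri controls Northlake.
Dmitri and Oakfield together hold 5% + 73% = 78% of Larkspur, so Dmitri controls Larkspur.
No other company's threshold is met.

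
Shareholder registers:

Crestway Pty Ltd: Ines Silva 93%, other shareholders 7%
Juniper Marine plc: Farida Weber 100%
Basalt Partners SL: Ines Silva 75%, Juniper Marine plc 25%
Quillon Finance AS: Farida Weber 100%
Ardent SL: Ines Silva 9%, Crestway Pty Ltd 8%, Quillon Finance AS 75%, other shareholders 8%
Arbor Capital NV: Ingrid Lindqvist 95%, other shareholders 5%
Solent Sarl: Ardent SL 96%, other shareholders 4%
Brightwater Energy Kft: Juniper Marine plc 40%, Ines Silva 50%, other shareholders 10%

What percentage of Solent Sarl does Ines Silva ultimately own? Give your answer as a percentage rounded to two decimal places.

15.78%

Ines reaches Solent along 2 paths.
Via Ardent: 9% × 96% = 8.64%.
Via Crestway → Ardent: 93% × 8% × 96% = 7.1424%.
Total: 8.64% + 7.1424% = 15.7824%.
Rounded: 15.78%.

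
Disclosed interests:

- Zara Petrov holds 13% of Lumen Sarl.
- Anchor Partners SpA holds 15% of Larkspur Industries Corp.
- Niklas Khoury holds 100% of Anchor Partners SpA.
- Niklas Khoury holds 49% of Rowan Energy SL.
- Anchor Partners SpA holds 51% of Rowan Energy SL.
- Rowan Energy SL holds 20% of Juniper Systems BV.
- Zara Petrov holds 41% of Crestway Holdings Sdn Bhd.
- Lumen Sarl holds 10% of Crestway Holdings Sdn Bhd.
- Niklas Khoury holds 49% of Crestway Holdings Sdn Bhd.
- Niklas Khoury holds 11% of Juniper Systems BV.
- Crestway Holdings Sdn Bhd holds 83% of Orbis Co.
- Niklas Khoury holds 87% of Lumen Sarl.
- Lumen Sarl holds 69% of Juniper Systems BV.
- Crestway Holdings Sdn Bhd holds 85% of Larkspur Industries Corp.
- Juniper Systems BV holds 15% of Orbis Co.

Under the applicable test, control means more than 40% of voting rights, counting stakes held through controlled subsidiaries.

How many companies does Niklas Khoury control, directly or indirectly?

7

Niklas holds 87% of Lumen, so Niklas controls Lumen.
Niklas holds 100% of Anchor, so Niklas controls Anchor.
Niklas and Anchor together hold 49% + 51% = 100% of Rowan, so Niklas controls Rowan.
Rowan and Lumen and Niklas together hold 20% + 69% + 11% = 100% of Juniper, so Niklas controls Juniper.
Lumen and Niklas together hold 10% + 49% = 59% of Crestway, so Niklas controls Crestway.
Crestway and Juniper together hold 83% + 15% = 98% of Orbis, so Niklas controls Orbis.
Crestway and Anchor together hold 85% + 15% = 100% of Larkspur, so Niklas controls Larkspur.
Niklas controls 7 companies.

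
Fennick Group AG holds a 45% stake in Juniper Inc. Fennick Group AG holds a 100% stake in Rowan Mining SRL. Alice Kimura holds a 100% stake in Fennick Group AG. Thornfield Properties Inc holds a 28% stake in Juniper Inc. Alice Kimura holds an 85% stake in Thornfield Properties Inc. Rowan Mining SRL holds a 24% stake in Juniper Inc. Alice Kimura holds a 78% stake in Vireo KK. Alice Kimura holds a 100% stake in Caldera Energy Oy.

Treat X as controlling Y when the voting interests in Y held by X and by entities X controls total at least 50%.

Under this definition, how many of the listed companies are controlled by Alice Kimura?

6

Alice holds 100% of Fennick, so Alice controls Fennick.
Alice holds 85% of Thornfield, so Alice controls Thornfield.
Fennick holds 100% of Rowan, so Alice controls Rowan.
Alice holds 100% of Caldera, so Alice controls Caldera.
Alice holds 78% of Vireo, so Alice controls Vireo.
Thornfield and Fennick and Rowan together hold 28% + 45% + 24% = 97% of Juniper, so Alice controls Juniper.
Alice controls 6 companies.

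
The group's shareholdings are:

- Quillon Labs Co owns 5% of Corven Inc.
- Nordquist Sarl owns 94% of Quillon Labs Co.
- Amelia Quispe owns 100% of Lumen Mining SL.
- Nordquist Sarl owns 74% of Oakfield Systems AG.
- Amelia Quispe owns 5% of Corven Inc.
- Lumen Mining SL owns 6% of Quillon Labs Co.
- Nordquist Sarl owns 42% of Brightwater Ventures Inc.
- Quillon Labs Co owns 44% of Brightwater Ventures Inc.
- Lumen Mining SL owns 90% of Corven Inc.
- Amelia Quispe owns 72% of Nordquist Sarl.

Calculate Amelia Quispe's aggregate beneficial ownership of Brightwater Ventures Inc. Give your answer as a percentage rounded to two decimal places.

62.66%

Amelia reaches Brightwater along 3 paths.
Via Lumen → Quillon: 100% × 6% × 44% = 2.64%.
Via Nordquist → Quillon: 72% × 94% × 44% = 29.7792%.
Via Nordquist: 72% × 42% = 30.24%.
Total: 2.64% + 29.7792% + 30.24% = 62.6592%.
Rounded: 62.66%.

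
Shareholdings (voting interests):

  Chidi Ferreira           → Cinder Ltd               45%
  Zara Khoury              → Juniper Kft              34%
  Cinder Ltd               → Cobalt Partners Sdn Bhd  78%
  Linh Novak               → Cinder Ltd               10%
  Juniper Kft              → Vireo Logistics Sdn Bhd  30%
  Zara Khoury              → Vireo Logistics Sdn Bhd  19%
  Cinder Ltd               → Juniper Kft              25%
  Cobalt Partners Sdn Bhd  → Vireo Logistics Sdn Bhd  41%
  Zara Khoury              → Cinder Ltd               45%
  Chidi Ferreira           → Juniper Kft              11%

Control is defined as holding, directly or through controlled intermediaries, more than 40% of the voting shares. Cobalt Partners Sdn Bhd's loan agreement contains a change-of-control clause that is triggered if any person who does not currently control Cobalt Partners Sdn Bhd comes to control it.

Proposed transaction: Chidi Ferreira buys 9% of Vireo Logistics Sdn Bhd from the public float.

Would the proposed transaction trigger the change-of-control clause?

No

The purchase changes only Chidi's holdings, so Chidi is the only person who could newly come to control Cobalt.
Chidi holds 45% of Cinder, so Chidi controls Cinder.
Cinder holds 78% of Cobalt, so Chidi controls Cobalt.
So Chidi already controls Cobalt before the transaction.
After the purchase, Chidi holds 9% of Vireo directly.
Chidi controlled Cobalt already, so this is not a new person acquiring control; every other person's position is unchanged or reduced.
No new person acquires control, so the clause is not triggered.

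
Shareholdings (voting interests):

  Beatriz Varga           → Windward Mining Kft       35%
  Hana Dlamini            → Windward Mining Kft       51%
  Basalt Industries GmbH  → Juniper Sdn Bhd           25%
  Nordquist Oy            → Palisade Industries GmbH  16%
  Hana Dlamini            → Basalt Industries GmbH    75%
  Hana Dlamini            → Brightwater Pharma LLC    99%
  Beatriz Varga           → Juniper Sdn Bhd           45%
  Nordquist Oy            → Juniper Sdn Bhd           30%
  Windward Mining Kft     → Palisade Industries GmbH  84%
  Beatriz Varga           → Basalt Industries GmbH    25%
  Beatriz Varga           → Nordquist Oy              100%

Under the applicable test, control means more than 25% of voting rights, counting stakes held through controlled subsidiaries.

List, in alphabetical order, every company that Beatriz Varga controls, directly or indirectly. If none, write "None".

Juniper Sdn Bhd, Nordquist Oy, Palisade Industries GmbH, Windward Mining Kft

Beatriz holds 100% of Nordquist, so Beatriz controls Nordquist.
Nordquist and Beatriz together hold 30% + 45% = 75% of Juniper, so Beatriz controls Juniper.
Beatriz holds 35% of Windward, so Beatriz controls Windward.
Nordquist and Windward together hold 16% + 84% = 100% of Palisade, so Beatriz controls Palisade.
No other company's threshold is met.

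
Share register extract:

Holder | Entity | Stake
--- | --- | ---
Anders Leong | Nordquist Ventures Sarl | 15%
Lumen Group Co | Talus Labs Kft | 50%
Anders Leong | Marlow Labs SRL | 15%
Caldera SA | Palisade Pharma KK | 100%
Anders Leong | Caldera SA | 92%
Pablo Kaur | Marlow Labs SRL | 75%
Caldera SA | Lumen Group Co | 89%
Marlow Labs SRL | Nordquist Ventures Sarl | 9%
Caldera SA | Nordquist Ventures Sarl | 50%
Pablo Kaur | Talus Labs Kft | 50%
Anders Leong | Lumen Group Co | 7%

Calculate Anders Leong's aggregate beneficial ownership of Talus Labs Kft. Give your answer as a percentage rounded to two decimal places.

44.44%

Anders reaches Talus along 2 paths.
Via Caldera → Lumen: 92% × 89% × 50% = 40.94%.
Via Lumen: 7% × 50% = 3.5%.
Total: 40.94% + 3.5% = 44.44%.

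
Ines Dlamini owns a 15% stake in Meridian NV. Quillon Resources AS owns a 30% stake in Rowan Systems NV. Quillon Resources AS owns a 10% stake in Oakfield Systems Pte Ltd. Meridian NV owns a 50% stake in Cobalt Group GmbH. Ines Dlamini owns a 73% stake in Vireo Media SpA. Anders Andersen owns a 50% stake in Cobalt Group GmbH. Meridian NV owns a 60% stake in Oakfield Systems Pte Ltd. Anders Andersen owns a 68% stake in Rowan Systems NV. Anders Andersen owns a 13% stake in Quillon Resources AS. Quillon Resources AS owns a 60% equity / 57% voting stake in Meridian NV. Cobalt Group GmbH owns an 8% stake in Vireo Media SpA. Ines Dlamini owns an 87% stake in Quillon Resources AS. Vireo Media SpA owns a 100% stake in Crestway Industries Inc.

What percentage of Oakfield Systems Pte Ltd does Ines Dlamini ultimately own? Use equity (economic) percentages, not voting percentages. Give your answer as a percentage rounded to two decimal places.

Ines reaches Oakfield along 3 paths.
Via Meridian: 15% × 60% = 9%.
Via Quillon → Meridian: 87% × 60% × 60% = 31.32%.
Via Quillon: 87% × 10% = 8.7%.
Total: 9% + 31.32% + 8.7% = 49.02%.

49.02%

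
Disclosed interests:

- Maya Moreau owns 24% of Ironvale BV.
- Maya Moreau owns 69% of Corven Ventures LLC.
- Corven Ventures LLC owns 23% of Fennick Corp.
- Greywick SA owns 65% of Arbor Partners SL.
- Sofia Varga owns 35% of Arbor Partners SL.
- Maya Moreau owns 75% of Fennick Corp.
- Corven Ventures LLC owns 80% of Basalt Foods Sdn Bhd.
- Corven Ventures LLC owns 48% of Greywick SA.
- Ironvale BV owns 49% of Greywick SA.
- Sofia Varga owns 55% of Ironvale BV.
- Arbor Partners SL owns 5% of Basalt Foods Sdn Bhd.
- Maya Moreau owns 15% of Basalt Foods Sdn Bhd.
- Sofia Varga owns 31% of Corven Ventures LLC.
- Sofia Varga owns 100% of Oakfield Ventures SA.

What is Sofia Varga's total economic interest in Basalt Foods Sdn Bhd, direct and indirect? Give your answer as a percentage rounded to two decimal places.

27.91%

Sofia reaches Basalt along 4 paths.
Via Ironvale → Greywick → Arbor: 55% × 49% × 65% × 5% = 0.875875%.
Via Corven → Greywick → Arbor: 31% × 48% × 65% × 5% = 0.4836%.
Via Arbor: 35% × 5% = 1.75%.
Via Corven: 31% × 80% = 24.8%.
Total: 0.875875% + 0.4836% + 1.75% + 24.8% = 27.909475%.
Rounded: 27.91%.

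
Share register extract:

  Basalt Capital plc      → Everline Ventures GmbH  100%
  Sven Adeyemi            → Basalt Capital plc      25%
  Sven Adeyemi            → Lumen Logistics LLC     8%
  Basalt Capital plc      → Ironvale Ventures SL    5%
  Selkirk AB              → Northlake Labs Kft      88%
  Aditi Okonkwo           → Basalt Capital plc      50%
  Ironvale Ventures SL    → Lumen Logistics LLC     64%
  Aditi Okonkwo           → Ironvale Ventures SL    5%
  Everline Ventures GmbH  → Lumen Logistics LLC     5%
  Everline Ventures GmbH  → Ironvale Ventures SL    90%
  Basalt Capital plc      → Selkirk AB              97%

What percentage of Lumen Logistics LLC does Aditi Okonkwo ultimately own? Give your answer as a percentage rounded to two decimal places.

36.10%

Aditi reaches Lumen along 4 paths.
Via Basalt → Ironvale: 50% × 5% × 64% = 1.6%.
Via Ironvale: 5% × 64% = 3.2%.
Via Basalt → Everline → Ironvale: 50% × 100% × 90% × 64% = 28.8%.
Via Basalt → Everline: 50% × 100% × 5% = 2.5%.
Total: 1.6% + 3.2% + 28.8% + 2.5% = 36.1%.
Rounded: 36.10%.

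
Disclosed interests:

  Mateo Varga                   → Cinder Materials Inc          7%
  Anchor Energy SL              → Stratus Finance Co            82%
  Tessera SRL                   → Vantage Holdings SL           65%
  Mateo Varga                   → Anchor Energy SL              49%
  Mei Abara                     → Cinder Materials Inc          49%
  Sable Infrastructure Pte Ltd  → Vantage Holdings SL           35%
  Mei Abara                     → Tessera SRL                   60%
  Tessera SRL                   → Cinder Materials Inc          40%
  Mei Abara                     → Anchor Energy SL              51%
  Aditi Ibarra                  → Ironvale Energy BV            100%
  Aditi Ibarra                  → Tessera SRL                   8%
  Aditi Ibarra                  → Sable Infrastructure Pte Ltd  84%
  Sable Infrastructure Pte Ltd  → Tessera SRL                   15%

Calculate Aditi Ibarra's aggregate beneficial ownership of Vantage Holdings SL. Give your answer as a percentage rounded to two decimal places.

42.79%

Aditi reaches Vantage along 3 paths.
Via Sable → Tessera: 84% × 15% × 65% = 8.19%.
Via Tessera: 8% × 65% = 5.2%.
Via Sable: 84% × 35% = 29.4%.
Total: 8.19% + 5.2% + 29.4% = 42.79%.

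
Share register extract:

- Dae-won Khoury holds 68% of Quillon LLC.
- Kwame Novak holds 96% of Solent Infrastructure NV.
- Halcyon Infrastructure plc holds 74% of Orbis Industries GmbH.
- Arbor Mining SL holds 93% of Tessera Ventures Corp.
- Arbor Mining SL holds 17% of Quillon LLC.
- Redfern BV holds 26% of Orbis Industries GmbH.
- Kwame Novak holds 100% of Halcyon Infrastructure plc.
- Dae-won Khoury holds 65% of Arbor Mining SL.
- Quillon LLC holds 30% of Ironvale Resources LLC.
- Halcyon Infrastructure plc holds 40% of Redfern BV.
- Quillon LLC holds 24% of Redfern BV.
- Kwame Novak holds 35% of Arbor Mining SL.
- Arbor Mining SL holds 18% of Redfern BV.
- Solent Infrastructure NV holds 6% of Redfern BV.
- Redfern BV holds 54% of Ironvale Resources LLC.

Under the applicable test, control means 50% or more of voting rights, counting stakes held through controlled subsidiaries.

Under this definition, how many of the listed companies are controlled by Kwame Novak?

3

Kwame holds 96% of Solent, so Kwame controls Solent.
Kwame holds 100% of Halcyon, so Kwame controls Halcyon.
Halcyon holds 74% of Orbis, so Kwame controls Orbis.
No other company's threshold is met.
Kwame controls 3 companies.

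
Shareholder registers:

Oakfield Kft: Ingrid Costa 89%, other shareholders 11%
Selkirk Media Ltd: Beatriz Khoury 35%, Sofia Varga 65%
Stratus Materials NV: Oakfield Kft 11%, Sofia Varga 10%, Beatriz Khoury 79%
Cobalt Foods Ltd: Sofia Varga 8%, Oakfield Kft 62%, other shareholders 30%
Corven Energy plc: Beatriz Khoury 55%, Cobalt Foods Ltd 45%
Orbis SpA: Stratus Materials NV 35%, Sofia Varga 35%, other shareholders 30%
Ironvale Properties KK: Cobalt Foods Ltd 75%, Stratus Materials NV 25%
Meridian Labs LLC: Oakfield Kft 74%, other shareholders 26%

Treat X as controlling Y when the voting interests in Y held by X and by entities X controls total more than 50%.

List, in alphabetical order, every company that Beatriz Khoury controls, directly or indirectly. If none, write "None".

Corven Energy plc, Stratus Materials NV

Beatriz holds 79% of Stratus, so Beatriz controls Stratus.
Beatriz holds 55% of Corven, so Beatriz controls Corven.
No other company's threshold is met.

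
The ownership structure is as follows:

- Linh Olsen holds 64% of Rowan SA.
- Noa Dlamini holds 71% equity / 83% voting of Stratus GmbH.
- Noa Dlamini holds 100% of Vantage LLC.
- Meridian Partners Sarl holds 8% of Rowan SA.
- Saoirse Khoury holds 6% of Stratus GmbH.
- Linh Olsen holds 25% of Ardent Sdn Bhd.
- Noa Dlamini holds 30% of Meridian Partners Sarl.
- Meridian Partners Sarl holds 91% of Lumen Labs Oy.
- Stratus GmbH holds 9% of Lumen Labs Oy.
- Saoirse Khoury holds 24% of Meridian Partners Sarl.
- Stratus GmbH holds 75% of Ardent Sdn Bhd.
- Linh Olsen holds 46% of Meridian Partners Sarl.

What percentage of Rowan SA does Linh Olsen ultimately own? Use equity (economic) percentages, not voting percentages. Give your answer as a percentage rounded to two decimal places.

67.68%

Linh reaches Rowan along 2 paths.
Direct stake: 64% = 64%.
Via Meridian: 46% × 8% = 3.68%.
Total: 64% + 3.68% = 67.68%.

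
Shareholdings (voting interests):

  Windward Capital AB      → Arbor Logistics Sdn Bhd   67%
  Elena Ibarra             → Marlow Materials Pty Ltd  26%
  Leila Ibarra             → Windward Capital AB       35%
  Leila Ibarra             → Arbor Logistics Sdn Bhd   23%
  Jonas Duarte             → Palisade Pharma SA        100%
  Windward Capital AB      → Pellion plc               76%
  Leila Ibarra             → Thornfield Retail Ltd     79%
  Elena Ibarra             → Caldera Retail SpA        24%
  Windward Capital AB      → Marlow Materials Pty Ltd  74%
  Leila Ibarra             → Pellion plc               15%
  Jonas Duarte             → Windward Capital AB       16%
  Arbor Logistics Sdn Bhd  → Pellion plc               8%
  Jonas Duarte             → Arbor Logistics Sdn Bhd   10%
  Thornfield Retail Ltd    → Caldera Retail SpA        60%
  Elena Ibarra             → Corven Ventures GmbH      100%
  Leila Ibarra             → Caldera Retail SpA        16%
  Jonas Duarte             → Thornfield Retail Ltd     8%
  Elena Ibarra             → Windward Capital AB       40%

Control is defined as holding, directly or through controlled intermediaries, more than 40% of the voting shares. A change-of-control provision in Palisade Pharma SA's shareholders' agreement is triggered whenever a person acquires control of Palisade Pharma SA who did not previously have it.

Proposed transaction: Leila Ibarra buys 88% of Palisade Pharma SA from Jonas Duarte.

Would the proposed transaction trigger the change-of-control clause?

The purchase adds only to Leila's holdings (Jonas's stake shrinks), so Leila is the only person who could newly come to control Palisade.
Leila holds 79% of Thornfield, so Leila controls Thornfield.
Leila and Thornfield together hold 16% + 60% = 76% of Caldera, so Leila controls Caldera.
Neither Leila nor any entity Leila controls holds any voting interest in Palisade.
So before the transaction, Leila does not control Palisade.
After the purchase, Leila holds 88% of Palisade directly, and Jonas's stake falls to 12%.
Leila holds 88% of Palisade, so Leila controls Palisade.
Leila did not control Palisade before and does after, so the clause is triggered.

Yes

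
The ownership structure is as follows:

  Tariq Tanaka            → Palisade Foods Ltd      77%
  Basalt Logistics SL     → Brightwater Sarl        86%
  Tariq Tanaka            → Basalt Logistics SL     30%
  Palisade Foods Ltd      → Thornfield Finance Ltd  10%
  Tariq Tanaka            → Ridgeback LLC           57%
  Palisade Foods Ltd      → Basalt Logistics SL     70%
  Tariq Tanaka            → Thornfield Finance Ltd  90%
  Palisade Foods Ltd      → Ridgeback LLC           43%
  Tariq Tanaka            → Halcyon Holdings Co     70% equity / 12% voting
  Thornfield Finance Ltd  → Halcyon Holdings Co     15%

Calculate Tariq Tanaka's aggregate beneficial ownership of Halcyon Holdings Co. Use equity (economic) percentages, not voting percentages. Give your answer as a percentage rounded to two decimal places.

84.66%

Tariq reaches Halcyon along 3 paths.
Direct stake: 70% = 70%.
Via Palisade → Thornfield: 77% × 10% × 15% = 1.155%.
Via Thornfield: 90% × 15% = 13.5%.
Total: 70% + 1.155% + 13.5% = 84.655%.
Rounded: 84.66%.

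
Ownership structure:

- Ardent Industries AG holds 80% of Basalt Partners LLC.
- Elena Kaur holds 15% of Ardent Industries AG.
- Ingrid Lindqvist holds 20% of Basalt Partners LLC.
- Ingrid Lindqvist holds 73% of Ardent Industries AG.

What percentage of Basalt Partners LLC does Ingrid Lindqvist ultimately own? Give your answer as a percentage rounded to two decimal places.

78.40%

Ingrid reaches Basalt along 2 paths.
Via Ardent: 73% × 80% = 58.4%.
Direct stake: 20% = 20%.
Total: 58.4% + 20% = 78.4%.
Rounded: 78.40%.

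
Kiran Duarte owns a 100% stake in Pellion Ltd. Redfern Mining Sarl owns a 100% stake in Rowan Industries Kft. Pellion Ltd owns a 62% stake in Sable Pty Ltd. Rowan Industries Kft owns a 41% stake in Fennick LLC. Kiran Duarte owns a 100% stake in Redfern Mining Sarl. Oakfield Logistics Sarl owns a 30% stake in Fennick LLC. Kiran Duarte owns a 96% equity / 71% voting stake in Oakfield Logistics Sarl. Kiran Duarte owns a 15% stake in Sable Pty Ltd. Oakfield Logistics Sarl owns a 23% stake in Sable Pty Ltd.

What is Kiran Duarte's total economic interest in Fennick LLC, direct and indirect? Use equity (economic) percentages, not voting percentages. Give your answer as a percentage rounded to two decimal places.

Kiran reaches Fennick along 2 paths.
Via Oakfield: 96% × 30% = 28.8%.
Via Redfern → Rowan: 100% × 100% × 41% = 41%.
Total: 28.8% + 41% = 69.8%.
Rounded: 69.80%.

69.80%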